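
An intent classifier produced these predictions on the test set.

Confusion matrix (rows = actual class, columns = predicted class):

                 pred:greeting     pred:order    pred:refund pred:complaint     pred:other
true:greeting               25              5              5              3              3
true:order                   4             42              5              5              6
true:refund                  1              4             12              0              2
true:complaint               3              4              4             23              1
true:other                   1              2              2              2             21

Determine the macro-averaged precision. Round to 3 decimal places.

Per-class precision (TP/(TP+FP)):
  greeting: TP=25, FP=4+1+3+1=9 → 25/34 = 0.7353
  order: TP=42, FP=5+4+4+2=15 → 42/57 = 0.7368
  refund: TP=12, FP=5+5+4+2=16 → 12/28 = 0.4286
  complaint: TP=23, FP=3+5+0+2=10 → 23/33 = 0.6970
  other: TP=21, FP=3+6+2+1=12 → 21/33 = 0.6364
Macro-precision = mean = (0.7353 + 0.7368 + 0.4286 + 0.6970 + 0.6364) / 5 = 0.647

0.647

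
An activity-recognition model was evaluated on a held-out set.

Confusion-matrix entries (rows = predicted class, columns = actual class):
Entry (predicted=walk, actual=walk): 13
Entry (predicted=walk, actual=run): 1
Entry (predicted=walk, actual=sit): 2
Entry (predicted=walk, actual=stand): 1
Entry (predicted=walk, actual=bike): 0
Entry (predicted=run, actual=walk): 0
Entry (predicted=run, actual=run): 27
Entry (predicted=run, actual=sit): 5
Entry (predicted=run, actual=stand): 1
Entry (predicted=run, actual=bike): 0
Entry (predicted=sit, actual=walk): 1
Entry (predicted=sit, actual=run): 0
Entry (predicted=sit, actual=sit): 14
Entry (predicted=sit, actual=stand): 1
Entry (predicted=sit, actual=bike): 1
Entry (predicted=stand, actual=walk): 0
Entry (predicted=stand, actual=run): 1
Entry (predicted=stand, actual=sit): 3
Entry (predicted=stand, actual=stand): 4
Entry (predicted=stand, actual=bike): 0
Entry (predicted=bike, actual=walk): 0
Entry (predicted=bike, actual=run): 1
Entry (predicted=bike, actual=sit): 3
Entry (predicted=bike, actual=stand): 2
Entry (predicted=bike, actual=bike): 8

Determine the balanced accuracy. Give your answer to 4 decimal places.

Balanced accuracy = mean of per-class recall.
  walk: recall = 13/14 = 0.92857
  run: recall = 27/30 = 0.90000
  sit: recall = 14/27 = 0.51852
  stand: recall = 4/9 = 0.44444
  bike: recall = 8/9 = 0.88889
Mean = (0.92857 + 0.90000 + 0.51852 + 0.44444 + 0.88889) / 5 = 0.7361

0.7361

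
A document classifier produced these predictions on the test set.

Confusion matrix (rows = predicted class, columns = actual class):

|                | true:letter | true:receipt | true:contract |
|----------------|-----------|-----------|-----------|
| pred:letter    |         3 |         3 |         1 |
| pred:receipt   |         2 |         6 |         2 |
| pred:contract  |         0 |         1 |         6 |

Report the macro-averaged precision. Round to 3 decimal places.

Per-class precision (TP/(TP+FP)):
  letter: TP=3, FP=3+1=4 → 3/7 = 0.4286
  receipt: TP=6, FP=2+2=4 → 6/10 = 0.6000
  contract: TP=6, FP=0+1=1 → 6/7 = 0.8571
Macro-precision = mean = (0.4286 + 0.6000 + 0.8571) / 3 = 0.629

0.629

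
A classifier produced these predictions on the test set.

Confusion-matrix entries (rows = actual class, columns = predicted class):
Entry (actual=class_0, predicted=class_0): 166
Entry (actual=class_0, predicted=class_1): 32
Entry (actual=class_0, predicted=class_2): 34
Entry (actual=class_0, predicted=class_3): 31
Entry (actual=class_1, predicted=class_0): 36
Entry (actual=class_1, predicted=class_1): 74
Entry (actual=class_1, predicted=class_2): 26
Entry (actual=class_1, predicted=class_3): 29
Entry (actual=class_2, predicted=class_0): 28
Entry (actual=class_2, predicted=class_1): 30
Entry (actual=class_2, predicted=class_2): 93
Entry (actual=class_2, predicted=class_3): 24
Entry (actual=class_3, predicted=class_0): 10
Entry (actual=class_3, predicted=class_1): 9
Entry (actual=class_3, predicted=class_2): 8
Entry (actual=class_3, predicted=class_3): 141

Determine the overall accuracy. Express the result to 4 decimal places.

Accuracy = trace / total = (166+74+93+141=474) / 771 = 474/771 = 0.6148

0.6148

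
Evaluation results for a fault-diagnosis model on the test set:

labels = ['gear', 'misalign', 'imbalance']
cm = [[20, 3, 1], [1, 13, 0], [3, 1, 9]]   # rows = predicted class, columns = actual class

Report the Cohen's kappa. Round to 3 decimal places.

0.723

Observed agreement pₒ = trace/N = 42/51 = 0.8235
Expected agreement pₑ = Σ (rowᵢ·colᵢ)/N² = (24·24 + 17·14 + 10·13)/51² = 0.3629
κ = (pₒ − pₑ)/(1 − pₑ) = (0.8235 − 0.3629)/(1 − 0.3629) = 0.723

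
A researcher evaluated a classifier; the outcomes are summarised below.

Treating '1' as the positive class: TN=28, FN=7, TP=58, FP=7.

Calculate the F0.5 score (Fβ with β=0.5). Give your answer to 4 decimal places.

0.8923

Fβ = (1+β²)·TP / ((1+β²)·TP + β²·FN + FP), with β²=1/4
= 1.25·58 / (1.25·58 + 0.25·7 + 7) = 0.8923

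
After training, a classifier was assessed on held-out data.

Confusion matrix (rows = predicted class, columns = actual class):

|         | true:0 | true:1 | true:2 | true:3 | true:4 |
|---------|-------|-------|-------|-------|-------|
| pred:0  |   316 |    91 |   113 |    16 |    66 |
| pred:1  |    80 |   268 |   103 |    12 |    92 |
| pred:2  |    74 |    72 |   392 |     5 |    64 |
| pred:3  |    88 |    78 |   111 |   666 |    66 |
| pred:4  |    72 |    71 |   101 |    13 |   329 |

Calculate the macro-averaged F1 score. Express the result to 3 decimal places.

0.571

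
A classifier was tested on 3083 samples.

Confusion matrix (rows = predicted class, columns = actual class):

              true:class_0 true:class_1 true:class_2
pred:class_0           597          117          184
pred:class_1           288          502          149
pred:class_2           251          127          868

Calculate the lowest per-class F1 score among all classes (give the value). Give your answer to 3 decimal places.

0.587

Per-class F1 score (2·TP/(2·TP+FP+FN)):
  class_0: TP=597, FP=117+184=301, FN=288+251=539 → 1194/2034 = 0.5870
  class_1: TP=502, FP=288+149=437, FN=117+127=244 → 1004/1685 = 0.5958
  class_2: TP=868, FP=251+127=378, FN=184+149=333 → 1736/2447 = 0.7094
Lowest is class 'class_0' with F1 score = 0.587.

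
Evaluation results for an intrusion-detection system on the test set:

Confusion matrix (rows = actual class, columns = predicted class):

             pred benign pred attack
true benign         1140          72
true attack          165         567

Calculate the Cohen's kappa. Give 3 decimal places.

Observed agreement pₒ = trace/N = 1707/1944 = 0.8781
Expected agreement pₑ = Σ (rowᵢ·colᵢ)/N² = (1212·1305 + 732·639)/1944² = 0.5423
κ = (pₒ − pₑ)/(1 − pₑ) = (0.8781 − 0.5423)/(1 − 0.5423) = 0.734

0.734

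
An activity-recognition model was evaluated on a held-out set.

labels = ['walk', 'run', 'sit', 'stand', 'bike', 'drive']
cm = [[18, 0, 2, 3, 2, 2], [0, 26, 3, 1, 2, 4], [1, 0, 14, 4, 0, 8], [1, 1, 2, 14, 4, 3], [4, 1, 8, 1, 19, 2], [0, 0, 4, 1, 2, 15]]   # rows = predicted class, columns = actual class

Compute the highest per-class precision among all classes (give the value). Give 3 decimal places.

0.722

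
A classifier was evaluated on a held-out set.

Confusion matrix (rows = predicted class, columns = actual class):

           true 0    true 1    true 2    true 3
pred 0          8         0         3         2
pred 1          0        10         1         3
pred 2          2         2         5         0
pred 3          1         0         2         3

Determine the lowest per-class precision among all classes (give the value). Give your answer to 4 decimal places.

0.5000

Per-class precision (TP/(TP+FP)):
  0: TP=8, FP=0+3+2=5 → 8/13 = 0.61538
  1: TP=10, FP=0+1+3=4 → 10/14 = 0.71429
  2: TP=5, FP=2+2+0=4 → 5/9 = 0.55556
  3: TP=3, FP=1+0+2=3 → 3/6 = 0.50000
Lowest is class '3' with precision = 0.5000.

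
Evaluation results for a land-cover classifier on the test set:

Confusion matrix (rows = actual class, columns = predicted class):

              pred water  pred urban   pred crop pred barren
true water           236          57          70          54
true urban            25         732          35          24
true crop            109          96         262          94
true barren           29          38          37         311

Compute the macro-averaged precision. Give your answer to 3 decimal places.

0.669

Per-class precision (TP/(TP+FP)):
  water: TP=236, FP=25+109+29=163 → 236/399 = 0.5915
  urban: TP=732, FP=57+96+38=191 → 732/923 = 0.7931
  crop: TP=262, FP=70+35+37=142 → 262/404 = 0.6485
  barren: TP=311, FP=54+24+94=172 → 311/483 = 0.6439
Macro-precision = mean = (0.5915 + 0.7931 + 0.6485 + 0.6439) / 4 = 0.669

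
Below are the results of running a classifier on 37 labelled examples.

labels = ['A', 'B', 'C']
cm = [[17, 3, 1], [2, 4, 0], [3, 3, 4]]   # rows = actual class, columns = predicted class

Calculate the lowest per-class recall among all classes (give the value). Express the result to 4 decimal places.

0.4000

Per-class recall (TP/(TP+FN)):
  A: TP=17, FN=3+1=4 → 17/21 = 0.80952
  B: TP=4, FN=2+0=2 → 4/6 = 0.66667
  C: TP=4, FN=3+3=6 → 4/10 = 0.40000
Lowest is class 'C' with recall = 0.4000.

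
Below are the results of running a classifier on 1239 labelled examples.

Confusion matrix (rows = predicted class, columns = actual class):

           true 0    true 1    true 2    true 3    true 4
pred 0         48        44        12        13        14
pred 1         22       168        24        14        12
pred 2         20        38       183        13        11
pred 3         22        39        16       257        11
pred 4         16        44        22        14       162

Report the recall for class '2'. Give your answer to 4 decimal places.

Take TP from the diagonal, FP from the rest of the '2' prediction marginal, FN from the rest of the '2' actual marginal.
recall = TP/(TP+FN).
2: TP=183, FN=12+24+16+22=74 → 183/257 = 0.71206

0.7121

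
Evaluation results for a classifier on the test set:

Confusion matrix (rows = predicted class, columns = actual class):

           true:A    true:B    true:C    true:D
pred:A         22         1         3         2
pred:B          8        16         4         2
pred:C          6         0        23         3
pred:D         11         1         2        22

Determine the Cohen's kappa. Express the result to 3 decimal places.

0.547

Observed agreement pₒ = trace/N = 83/126 = 0.6587
Expected agreement pₑ = Σ (rowᵢ·colᵢ)/N² = (47·28 + 18·30 + 32·32 + 29·36)/126² = 0.2472
κ = (pₒ − pₑ)/(1 − pₑ) = (0.6587 − 0.2472)/(1 − 0.2472) = 0.547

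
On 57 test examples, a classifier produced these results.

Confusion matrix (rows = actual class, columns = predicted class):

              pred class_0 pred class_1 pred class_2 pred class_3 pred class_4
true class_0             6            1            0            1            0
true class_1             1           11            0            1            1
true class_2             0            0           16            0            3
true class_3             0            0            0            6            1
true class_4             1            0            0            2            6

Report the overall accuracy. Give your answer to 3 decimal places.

0.789

Accuracy = trace / total = (6+11+16+6+6=45) / 57 = 45/57 = 0.789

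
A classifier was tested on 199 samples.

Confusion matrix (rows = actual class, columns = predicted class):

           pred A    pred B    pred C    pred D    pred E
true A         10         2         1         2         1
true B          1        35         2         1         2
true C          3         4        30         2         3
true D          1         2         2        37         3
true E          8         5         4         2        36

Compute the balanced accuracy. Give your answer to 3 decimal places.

0.734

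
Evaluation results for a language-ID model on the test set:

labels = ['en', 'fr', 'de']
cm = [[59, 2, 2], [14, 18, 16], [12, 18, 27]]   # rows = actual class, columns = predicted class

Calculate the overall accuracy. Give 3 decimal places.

0.619

Accuracy = trace / total = (59+18+27=104) / 168 = 104/168 = 0.619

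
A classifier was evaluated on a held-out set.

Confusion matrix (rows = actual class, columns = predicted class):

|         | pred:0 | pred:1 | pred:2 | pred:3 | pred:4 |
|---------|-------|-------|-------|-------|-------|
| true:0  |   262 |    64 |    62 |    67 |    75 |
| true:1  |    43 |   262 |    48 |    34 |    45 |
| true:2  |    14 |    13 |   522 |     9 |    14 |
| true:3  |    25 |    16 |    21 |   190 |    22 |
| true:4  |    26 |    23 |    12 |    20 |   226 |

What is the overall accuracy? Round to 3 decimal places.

0.691

Accuracy = trace / total = (262+262+522+190+226=1462) / 2115 = 1462/2115 = 0.691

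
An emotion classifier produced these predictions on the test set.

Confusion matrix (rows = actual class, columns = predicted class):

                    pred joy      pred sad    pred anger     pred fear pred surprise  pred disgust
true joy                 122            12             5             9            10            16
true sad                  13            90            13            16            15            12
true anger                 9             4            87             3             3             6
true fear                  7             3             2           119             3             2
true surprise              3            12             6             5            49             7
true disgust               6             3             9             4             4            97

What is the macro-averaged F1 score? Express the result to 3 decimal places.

Per-class F1 score (2·TP/(2·TP+FP+FN)):
  joy: TP=122, FP=13+9+7+3+6=38, FN=12+5+9+10+16=52 → 244/334 = 0.7305
  sad: TP=90, FP=12+4+3+12+3=34, FN=13+13+16+15+12=69 → 180/283 = 0.6360
  anger: TP=87, FP=5+13+2+6+9=35, FN=9+4+3+3+6=25 → 174/234 = 0.7436
  fear: TP=119, FP=9+16+3+5+4=37, FN=7+3+2+3+2=17 → 238/292 = 0.8151
  surprise: TP=49, FP=10+15+3+3+4=35, FN=3+12+6+5+7=33 → 98/166 = 0.5904
  disgust: TP=97, FP=16+12+6+2+7=43, FN=6+3+9+4+4=26 → 194/263 = 0.7376
Macro-F1 score = mean = (0.7305 + 0.6360 + 0.7436 + 0.8151 + 0.5904 + 0.7376) / 6 = 0.709

0.709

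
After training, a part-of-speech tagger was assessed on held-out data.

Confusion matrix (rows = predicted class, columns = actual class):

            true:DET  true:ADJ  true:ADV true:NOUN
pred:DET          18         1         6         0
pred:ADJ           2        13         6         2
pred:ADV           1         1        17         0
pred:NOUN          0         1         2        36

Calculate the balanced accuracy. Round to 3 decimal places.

0.791

Balanced accuracy = mean of per-class recall.
  DET: recall = 18/21 = 0.8571
  ADJ: recall = 13/16 = 0.8125
  ADV: recall = 17/31 = 0.5484
  NOUN: recall = 36/38 = 0.9474
Mean = (0.8571 + 0.8125 + 0.5484 + 0.9474) / 4 = 0.791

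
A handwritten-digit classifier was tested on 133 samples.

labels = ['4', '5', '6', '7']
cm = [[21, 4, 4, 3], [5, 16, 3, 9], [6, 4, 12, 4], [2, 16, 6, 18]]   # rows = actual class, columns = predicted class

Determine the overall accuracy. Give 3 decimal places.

0.504

Accuracy = trace / total = (21+16+12+18=67) / 133 = 67/133 = 0.504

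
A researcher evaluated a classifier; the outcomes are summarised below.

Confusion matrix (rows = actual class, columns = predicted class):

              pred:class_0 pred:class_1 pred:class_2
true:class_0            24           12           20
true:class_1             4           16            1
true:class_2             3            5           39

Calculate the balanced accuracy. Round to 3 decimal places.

Balanced accuracy = mean of per-class recall.
  class_0: recall = 24/56 = 0.4286
  class_1: recall = 16/21 = 0.7619
  class_2: recall = 39/47 = 0.8298
Mean = (0.4286 + 0.7619 + 0.8298) / 3 = 0.673

0.673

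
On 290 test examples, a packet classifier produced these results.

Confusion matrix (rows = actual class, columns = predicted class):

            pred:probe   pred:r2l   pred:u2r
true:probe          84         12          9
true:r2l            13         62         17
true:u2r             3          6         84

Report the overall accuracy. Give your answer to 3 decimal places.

0.793

Accuracy = trace / total = (84+62+84=230) / 290 = 230/290 = 0.793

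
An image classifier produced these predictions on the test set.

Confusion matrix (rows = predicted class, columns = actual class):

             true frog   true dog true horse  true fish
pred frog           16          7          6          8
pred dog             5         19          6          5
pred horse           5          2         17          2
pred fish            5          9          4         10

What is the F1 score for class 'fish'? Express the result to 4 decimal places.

One-vs-rest for 'fish': TP = diagonal; FP = other classes predicted 'fish'; FN = 'fish' predicted as other.
F1 score = 2·TP/(2·TP+FP+FN).
fish: TP=10, FP=5+9+4=18, FN=8+5+2=15 → 20/53 = 0.37736

0.3774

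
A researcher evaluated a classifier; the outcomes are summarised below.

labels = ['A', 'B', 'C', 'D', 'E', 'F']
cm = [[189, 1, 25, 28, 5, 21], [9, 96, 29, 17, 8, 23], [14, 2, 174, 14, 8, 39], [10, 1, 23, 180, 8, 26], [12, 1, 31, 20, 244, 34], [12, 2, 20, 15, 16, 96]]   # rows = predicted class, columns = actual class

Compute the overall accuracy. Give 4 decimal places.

0.6738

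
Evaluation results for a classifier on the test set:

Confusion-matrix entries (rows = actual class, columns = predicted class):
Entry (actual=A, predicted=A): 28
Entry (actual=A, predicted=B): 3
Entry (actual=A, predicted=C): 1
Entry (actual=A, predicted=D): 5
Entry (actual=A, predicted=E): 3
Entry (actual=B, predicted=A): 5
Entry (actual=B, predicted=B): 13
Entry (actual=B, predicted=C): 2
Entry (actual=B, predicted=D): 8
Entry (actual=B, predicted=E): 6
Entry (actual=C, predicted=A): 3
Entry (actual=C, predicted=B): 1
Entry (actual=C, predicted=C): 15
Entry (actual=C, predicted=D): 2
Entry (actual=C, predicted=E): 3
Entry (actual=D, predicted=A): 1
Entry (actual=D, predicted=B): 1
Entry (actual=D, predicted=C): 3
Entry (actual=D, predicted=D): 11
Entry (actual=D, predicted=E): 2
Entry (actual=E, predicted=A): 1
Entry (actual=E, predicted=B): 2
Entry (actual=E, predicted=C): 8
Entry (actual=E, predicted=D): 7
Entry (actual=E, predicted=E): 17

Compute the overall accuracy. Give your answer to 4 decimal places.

Accuracy = trace / total = (28+13+15+11+17=84) / 151 = 84/151 = 0.5563

0.5563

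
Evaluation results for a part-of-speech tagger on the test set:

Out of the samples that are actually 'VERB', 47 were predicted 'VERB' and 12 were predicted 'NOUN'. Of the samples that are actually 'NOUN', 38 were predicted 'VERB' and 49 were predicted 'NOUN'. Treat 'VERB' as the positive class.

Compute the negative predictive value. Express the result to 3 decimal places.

0.803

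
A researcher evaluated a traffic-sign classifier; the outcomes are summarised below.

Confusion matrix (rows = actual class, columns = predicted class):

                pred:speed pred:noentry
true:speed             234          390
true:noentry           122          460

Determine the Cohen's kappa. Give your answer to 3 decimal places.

Observed agreement pₒ = trace/N = 694/1206 = 0.5755
Expected agreement pₑ = Σ (rowᵢ·colᵢ)/N² = (624·356 + 582·850)/1206² = 0.4929
κ = (pₒ − pₑ)/(1 − pₑ) = (0.5755 − 0.4929)/(1 − 0.4929) = 0.163

0.163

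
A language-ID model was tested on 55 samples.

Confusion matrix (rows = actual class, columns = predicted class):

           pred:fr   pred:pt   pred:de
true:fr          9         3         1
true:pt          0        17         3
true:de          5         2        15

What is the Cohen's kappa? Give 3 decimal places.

0.612

Observed agreement pₒ = trace/N = 41/55 = 0.7455
Expected agreement pₑ = Σ (rowᵢ·colᵢ)/N² = (13·14 + 20·22 + 22·19)/55² = 0.3438
κ = (pₒ − pₑ)/(1 − pₑ) = (0.7455 − 0.3438)/(1 − 0.3438) = 0.612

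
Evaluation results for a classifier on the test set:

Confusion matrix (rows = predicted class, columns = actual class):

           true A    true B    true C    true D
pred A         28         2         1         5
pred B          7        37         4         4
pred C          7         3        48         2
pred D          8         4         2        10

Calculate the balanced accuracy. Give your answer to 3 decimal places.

Balanced accuracy = mean of per-class recall.
  A: recall = 28/50 = 0.5600
  B: recall = 37/46 = 0.8043
  C: recall = 48/55 = 0.8727
  D: recall = 10/21 = 0.4762
Mean = (0.5600 + 0.8043 + 0.8727 + 0.4762) / 4 = 0.678

0.678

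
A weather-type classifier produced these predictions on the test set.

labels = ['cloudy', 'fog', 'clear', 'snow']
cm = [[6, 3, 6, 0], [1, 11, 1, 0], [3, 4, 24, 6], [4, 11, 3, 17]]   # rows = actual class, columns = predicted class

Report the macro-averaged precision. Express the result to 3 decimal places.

0.563

Per-class precision (TP/(TP+FP)):
  cloudy: TP=6, FP=1+3+4=8 → 6/14 = 0.4286
  fog: TP=11, FP=3+4+11=18 → 11/29 = 0.3793
  clear: TP=24, FP=6+1+3=10 → 24/34 = 0.7059
  snow: TP=17, FP=0+0+6=6 → 17/23 = 0.7391
Macro-precision = mean = (0.4286 + 0.3793 + 0.7059 + 0.7391) / 4 = 0.563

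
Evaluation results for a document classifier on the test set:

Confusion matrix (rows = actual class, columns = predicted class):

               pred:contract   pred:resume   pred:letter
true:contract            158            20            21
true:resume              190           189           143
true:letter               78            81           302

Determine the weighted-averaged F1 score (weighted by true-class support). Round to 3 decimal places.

0.545

Per-class F1 score (2·TP/(2·TP+FP+FN)):
  contract: TP=158, FP=190+78=268, FN=20+21=41 → 316/625 = 0.5056
  resume: TP=189, FP=20+81=101, FN=190+143=333 → 378/812 = 0.4655
  letter: TP=302, FP=21+143=164, FN=78+81=159 → 604/927 = 0.6516
Weighted-F1 score = Σ (supportᵢ/N)·F1 scoreᵢ with N=1182: (199/1182)·0.5056 + (522/1182)·0.4655 + (461/1182)·0.6516 = 0.545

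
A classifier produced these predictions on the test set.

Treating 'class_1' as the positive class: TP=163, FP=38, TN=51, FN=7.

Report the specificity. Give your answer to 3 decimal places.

Specificity = TN/(TN+FP) = 51/(51+38) = 0.573

0.573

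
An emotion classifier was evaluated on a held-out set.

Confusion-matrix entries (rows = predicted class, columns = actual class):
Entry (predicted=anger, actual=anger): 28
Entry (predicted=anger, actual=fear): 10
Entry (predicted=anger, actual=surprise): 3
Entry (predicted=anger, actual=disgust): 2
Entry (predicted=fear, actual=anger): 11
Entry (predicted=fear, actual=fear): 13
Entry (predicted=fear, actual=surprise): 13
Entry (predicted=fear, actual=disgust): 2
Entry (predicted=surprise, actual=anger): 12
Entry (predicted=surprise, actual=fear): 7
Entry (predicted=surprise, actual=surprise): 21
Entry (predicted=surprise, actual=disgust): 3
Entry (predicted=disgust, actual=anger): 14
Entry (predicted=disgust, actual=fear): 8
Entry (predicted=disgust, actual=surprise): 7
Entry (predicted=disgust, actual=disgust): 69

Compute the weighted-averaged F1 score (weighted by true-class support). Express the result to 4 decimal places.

0.5742

Per-class F1 score (2·TP/(2·TP+FP+FN)):
  anger: TP=28, FP=10+3+2=15, FN=11+12+14=37 → 56/108 = 0.51852
  fear: TP=13, FP=11+13+2=26, FN=10+7+8=25 → 26/77 = 0.33766
  surprise: TP=21, FP=12+7+3=22, FN=3+13+7=23 → 42/87 = 0.48276
  disgust: TP=69, FP=14+8+7=29, FN=2+2+3=7 → 138/174 = 0.79310
Weighted-F1 score = Σ (supportᵢ/N)·F1 scoreᵢ with N=223: (65/223)·0.51852 + (38/223)·0.33766 + (44/223)·0.48276 + (76/223)·0.79310 = 0.5742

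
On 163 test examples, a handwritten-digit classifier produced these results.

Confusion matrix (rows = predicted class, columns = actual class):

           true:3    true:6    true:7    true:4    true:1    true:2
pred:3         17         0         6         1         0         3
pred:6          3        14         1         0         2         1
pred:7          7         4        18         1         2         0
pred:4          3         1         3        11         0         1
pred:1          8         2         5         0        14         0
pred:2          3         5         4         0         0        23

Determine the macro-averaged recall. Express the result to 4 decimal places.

0.6475

Per-class recall (TP/(TP+FN)):
  3: TP=17, FN=3+7+3+8+3=24 → 17/41 = 0.41463
  6: TP=14, FN=0+4+1+2+5=12 → 14/26 = 0.53846
  7: TP=18, FN=6+1+3+5+4=19 → 18/37 = 0.48649
  4: TP=11, FN=1+0+1+0+0=2 → 11/13 = 0.84615
  1: TP=14, FN=0+2+2+0+0=4 → 14/18 = 0.77778
  2: TP=23, FN=3+1+0+1+0=5 → 23/28 = 0.82143
Macro-recall = mean = (0.41463 + 0.53846 + 0.48649 + 0.84615 + 0.77778 + 0.82143) / 6 = 0.6475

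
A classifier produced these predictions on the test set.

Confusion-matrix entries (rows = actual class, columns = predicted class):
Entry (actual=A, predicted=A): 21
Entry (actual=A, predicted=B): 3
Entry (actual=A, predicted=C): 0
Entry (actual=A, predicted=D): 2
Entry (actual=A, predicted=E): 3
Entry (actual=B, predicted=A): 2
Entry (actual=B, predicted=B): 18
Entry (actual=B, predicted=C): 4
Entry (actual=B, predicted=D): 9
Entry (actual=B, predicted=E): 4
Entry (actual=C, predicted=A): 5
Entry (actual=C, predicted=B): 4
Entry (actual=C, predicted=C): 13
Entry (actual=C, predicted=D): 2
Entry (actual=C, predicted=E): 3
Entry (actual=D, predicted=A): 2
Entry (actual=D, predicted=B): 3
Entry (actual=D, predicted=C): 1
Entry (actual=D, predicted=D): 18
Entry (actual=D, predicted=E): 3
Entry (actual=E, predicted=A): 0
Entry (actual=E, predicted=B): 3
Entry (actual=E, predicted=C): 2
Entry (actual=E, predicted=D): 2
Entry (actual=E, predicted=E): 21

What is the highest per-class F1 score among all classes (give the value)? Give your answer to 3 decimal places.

0.712

Per-class F1 score (2·TP/(2·TP+FP+FN)):
  A: TP=21, FP=2+5+2+0=9, FN=3+0+2+3=8 → 42/59 = 0.7119
  B: TP=18, FP=3+4+3+3=13, FN=2+4+9+4=19 → 36/68 = 0.5294
  C: TP=13, FP=0+4+1+2=7, FN=5+4+2+3=14 → 26/47 = 0.5532
  D: TP=18, FP=2+9+2+2=15, FN=2+3+1+3=9 → 36/60 = 0.6000
  E: TP=21, FP=3+4+3+3=13, FN=0+3+2+2=7 → 42/62 = 0.6774
Highest is class 'A' with F1 score = 0.712.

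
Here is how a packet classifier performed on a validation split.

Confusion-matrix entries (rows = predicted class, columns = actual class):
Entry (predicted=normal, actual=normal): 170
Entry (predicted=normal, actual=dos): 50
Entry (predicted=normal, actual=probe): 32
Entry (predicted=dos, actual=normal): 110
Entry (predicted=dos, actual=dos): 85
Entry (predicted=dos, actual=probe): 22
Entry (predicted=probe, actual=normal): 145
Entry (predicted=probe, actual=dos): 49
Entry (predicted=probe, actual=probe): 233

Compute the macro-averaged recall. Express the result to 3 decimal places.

Per-class recall (TP/(TP+FN)):
  normal: TP=170, FN=110+145=255 → 170/425 = 0.4000
  dos: TP=85, FN=50+49=99 → 85/184 = 0.4620
  probe: TP=233, FN=32+22=54 → 233/287 = 0.8118
Macro-recall = mean = (0.4000 + 0.4620 + 0.8118) / 3 = 0.558

0.558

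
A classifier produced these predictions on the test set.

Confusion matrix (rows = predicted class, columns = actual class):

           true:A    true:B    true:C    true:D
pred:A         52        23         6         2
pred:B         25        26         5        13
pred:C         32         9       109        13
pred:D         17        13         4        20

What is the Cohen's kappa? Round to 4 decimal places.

Observed agreement pₒ = trace/N = 207/369 = 0.56098
Expected agreement pₑ = Σ (rowᵢ·colᵢ)/N² = (126·83 + 71·69 + 124·163 + 48·54)/369² = 0.28026
κ = (pₒ − pₑ)/(1 − pₑ) = (0.56098 − 0.28026)/(1 − 0.28026) = 0.3900

0.3900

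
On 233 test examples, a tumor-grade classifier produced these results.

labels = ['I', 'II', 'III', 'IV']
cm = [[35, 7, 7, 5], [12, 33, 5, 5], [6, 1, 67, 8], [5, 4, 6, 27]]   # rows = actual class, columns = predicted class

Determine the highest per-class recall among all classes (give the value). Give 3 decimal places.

0.817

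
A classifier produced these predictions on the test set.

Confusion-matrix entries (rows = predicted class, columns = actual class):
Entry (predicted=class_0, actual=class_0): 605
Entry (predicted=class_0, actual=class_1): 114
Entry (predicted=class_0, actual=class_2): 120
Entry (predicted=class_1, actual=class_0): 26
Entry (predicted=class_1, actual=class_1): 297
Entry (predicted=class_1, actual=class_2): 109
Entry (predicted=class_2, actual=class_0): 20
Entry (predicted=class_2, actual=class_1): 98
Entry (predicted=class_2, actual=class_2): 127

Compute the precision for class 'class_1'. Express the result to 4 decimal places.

One-vs-rest for 'class_1': TP = diagonal; FP = other classes predicted 'class_1'; FN = 'class_1' predicted as other.
precision = TP/(TP+FP).
class_1: TP=297, FP=26+109=135 → 297/432 = 0.68750

0.6875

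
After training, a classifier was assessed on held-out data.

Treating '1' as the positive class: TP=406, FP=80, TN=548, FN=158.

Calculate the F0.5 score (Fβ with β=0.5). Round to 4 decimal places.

0.8094

Fβ = (1+β²)·TP / ((1+β²)·TP + β²·FN + FP), with β²=1/4
= 1.25·406 / (1.25·406 + 0.25·158 + 80) = 0.8094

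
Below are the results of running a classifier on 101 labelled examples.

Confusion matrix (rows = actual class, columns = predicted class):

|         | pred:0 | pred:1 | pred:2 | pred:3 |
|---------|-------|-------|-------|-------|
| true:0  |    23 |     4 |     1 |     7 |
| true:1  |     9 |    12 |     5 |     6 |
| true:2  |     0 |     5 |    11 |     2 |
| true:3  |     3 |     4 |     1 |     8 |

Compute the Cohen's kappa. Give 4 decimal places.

0.3657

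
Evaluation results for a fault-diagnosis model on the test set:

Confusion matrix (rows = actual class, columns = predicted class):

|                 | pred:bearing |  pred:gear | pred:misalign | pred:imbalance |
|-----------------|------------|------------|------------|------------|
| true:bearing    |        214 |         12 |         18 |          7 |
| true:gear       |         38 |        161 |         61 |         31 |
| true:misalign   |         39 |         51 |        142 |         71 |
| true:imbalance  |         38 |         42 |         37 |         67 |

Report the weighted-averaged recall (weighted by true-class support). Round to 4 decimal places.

Per-class recall (TP/(TP+FN)):
  bearing: TP=214, FN=12+18+7=37 → 214/251 = 0.85259
  gear: TP=161, FN=38+61+31=130 → 161/291 = 0.55326
  misalign: TP=142, FN=39+51+71=161 → 142/303 = 0.46865
  imbalance: TP=67, FN=38+42+37=117 → 67/184 = 0.36413
Weighted-recall = Σ (supportᵢ/N)·recallᵢ with N=1029: (251/1029)·0.85259 + (291/1029)·0.55326 + (303/1029)·0.46865 + (184/1029)·0.36413 = 0.5675

0.5675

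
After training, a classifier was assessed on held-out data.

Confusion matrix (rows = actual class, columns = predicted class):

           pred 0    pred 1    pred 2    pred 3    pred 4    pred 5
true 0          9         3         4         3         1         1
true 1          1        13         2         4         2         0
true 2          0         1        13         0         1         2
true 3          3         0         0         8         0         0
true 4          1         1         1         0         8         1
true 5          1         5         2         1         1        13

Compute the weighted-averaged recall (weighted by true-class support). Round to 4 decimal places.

0.6038

Per-class recall (TP/(TP+FN)):
  0: TP=9, FN=3+4+3+1+1=12 → 9/21 = 0.42857
  1: TP=13, FN=1+2+4+2+0=9 → 13/22 = 0.59091
  2: TP=13, FN=0+1+0+1+2=4 → 13/17 = 0.76471
  3: TP=8, FN=3+0+0+0+0=3 → 8/11 = 0.72727
  4: TP=8, FN=1+1+1+0+1=4 → 8/12 = 0.66667
  5: TP=13, FN=1+5+2+1+1=10 → 13/23 = 0.56522
Weighted-recall = Σ (supportᵢ/N)·recallᵢ with N=106: (21/106)·0.42857 + (22/106)·0.59091 + (17/106)·0.76471 + (11/106)·0.72727 + (12/106)·0.66667 + (23/106)·0.56522 = 0.6038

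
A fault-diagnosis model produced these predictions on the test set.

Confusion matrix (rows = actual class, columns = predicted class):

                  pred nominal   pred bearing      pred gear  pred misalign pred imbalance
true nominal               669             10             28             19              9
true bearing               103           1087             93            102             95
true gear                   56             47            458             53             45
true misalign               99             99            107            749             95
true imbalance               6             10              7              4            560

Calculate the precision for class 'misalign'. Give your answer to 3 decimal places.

0.808

Treat 'misalign' as positive and all other classes as negative.
precision = TP/(TP+FP).
misalign: TP=749, FP=19+102+53+4=178 → 749/927 = 0.8080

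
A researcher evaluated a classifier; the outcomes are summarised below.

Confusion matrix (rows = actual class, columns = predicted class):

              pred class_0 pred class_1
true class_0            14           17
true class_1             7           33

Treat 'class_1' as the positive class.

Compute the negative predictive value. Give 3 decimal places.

NPV = TN/(TN+FN) = 14/(14+7) = 0.667

0.667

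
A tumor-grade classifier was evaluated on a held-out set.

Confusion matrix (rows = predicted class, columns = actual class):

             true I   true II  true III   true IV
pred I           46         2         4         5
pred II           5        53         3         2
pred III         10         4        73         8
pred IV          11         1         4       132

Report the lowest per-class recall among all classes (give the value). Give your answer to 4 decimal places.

0.6389

Per-class recall (TP/(TP+FN)):
  I: TP=46, FN=5+10+11=26 → 46/72 = 0.63889
  II: TP=53, FN=2+4+1=7 → 53/60 = 0.88333
  III: TP=73, FN=4+3+4=11 → 73/84 = 0.86905
  IV: TP=132, FN=5+2+8=15 → 132/147 = 0.89796
Lowest is class 'I' with recall = 0.6389.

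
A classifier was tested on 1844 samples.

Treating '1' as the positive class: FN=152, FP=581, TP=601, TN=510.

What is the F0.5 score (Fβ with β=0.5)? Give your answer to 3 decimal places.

0.548

Fβ = (1+β²)·TP / ((1+β²)·TP + β²·FN + FP), with β²=1/4
= 1.25·601 / (1.25·601 + 0.25·152 + 581) = 0.548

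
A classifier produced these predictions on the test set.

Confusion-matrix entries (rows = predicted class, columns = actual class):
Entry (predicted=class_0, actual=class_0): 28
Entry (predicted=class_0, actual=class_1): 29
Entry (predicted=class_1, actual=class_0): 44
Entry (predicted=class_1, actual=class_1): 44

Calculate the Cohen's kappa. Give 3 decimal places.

-0.008

Observed agreement pₒ = trace/N = 72/145 = 0.4966
Expected agreement pₑ = Σ (rowᵢ·colᵢ)/N² = (72·57 + 73·88)/145² = 0.5007
κ = (pₒ − pₑ)/(1 − pₑ) = (0.4966 − 0.5007)/(1 − 0.5007) = -0.008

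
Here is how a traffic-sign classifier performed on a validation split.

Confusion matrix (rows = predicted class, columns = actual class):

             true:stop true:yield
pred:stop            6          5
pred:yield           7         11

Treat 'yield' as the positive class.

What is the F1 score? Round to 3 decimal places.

Precision = TP/(TP+FP) = 11/18 = 0.6111
Recall = TP/(TP+FN) = 11/16 = 0.6875
F1 = 2·TP/(2·TP+FP+FN) = 22/34 = 0.647

0.647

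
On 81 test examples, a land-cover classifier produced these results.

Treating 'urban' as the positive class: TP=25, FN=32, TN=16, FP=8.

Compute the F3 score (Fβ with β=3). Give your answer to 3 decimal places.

Fβ = (1+β²)·TP / ((1+β²)·TP + β²·FN + FP), with β²=9
= 10·25 / (10·25 + 9·32 + 8) = 0.458

0.458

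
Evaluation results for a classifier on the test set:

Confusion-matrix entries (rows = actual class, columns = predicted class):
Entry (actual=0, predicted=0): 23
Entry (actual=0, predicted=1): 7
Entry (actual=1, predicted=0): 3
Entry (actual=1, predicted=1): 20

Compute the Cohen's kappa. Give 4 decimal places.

Observed agreement pₒ = trace/N = 43/53 = 0.81132
Expected agreement pₑ = Σ (rowᵢ·colᵢ)/N² = (30·26 + 23·27)/53² = 0.49875
κ = (pₒ − pₑ)/(1 − pₑ) = (0.81132 − 0.49875)/(1 − 0.49875) = 0.6236

0.6236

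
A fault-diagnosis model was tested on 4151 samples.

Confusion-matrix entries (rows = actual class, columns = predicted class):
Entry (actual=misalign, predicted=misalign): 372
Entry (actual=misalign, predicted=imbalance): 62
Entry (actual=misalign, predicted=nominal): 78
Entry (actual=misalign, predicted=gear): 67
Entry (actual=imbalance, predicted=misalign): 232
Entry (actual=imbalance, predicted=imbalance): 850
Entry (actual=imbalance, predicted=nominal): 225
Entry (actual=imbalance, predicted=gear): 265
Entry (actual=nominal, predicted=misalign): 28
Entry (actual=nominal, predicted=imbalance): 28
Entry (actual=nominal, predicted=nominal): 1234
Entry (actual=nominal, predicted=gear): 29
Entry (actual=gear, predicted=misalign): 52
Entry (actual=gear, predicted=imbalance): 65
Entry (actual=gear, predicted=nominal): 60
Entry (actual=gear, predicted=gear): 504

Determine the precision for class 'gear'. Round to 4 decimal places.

0.5827

precision = TP/(TP+FP).
gear: TP=504, FP=67+265+29=361 → 504/865 = 0.58266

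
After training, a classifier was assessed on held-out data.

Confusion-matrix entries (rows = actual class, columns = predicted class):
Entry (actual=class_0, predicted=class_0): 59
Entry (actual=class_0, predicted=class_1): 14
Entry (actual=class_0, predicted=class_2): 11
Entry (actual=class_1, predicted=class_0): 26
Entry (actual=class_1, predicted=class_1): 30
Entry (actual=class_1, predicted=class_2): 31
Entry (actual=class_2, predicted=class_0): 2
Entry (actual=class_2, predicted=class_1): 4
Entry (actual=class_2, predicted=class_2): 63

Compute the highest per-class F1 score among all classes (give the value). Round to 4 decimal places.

Per-class F1 score (2·TP/(2·TP+FP+FN)):
  class_0: TP=59, FP=26+2=28, FN=14+11=25 → 118/171 = 0.69006
  class_1: TP=30, FP=14+4=18, FN=26+31=57 → 60/135 = 0.44444
  class_2: TP=63, FP=11+31=42, FN=2+4=6 → 126/174 = 0.72414
Highest is class 'class_2' with F1 score = 0.7241.

0.7241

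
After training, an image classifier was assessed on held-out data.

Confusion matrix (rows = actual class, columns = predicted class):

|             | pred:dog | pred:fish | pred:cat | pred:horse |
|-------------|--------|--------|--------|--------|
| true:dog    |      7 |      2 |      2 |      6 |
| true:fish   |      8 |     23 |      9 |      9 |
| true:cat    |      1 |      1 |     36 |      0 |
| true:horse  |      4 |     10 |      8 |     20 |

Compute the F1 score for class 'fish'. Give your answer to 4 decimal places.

One-vs-rest for 'fish': TP = diagonal; FP = other classes predicted 'fish'; FN = 'fish' predicted as other.
F1 score = 2·TP/(2·TP+FP+FN).
fish: TP=23, FP=2+1+10=13, FN=8+9+9=26 → 46/85 = 0.54118

0.5412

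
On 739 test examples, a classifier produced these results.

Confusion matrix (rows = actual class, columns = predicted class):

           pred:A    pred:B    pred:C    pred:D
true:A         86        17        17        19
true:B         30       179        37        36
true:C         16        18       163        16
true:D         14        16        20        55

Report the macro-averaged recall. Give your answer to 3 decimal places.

0.636

Per-class recall (TP/(TP+FN)):
  A: TP=86, FN=17+17+19=53 → 86/139 = 0.6187
  B: TP=179, FN=30+37+36=103 → 179/282 = 0.6348
  C: TP=163, FN=16+18+16=50 → 163/213 = 0.7653
  D: TP=55, FN=14+16+20=50 → 55/105 = 0.5238
Macro-recall = mean = (0.6187 + 0.6348 + 0.7653 + 0.5238) / 4 = 0.636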